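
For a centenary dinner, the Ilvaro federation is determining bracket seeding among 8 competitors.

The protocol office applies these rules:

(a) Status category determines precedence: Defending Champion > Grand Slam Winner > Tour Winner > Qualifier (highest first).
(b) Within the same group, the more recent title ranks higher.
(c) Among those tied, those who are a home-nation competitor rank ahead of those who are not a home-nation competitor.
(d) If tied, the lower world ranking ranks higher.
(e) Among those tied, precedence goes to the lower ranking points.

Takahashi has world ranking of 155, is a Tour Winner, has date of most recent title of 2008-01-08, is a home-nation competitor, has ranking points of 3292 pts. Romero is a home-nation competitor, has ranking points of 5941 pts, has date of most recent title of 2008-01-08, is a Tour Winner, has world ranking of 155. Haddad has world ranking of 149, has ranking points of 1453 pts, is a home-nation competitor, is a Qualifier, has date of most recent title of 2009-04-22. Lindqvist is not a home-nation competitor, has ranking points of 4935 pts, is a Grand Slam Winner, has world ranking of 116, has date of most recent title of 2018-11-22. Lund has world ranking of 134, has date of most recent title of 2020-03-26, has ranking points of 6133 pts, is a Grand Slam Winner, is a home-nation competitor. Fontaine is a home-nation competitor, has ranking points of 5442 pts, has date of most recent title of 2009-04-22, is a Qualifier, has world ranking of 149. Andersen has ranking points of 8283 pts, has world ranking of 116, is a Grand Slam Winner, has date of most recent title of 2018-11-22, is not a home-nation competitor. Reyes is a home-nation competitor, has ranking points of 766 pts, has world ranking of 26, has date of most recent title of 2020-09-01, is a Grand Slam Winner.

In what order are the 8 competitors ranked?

Reyes, Lund, Lindqvist, Andersen, Takahashi, Romero, Haddad, Fontaine

By status category: Reyes, Lund, Lindqvist and Andersen (Grand Slam Winner); then Takahashi and Romero (Tour Winner); then Haddad and Fontaine (Qualifier).
Among Reyes, Lund, Lindqvist and Andersen, by date of most recent title (later first): Reyes (2020-09-01) before Lund (2020-03-26) before Lindqvist and Andersen (2018-11-22).
Lindqvist and Andersen are each not a home-nation competitor, so the next rule applies.
Lindqvist and Andersen both have world ranking 116, so the next rule applies.
Among Lindqvist and Andersen, by ranking points (lower first): Lindqvist (4935 pts) before Andersen (8283 pts).
Takahashi and Romero both have date of most recent title 2008-01-08, so the next rule applies.
Takahashi and Romero are each a home-nation competitor, so the next rule applies.
Takahashi and Romero both have world ranking 155, so the next rule applies.
Among Takahashi and Romero, by ranking points (lower first): Takahashi (3292 pts) before Romero (5941 pts).
Haddad and Fontaine both have date of most recent title 2009-04-22, so the next rule applies.
Haddad and Fontaine are each a home-nation competitor, so the next rule applies.
Haddad and Fontaine both have world ranking 149, so the next rule applies.
Among Haddad and Fontaine, by ranking points (lower first): Haddad (1453 pts) before Fontaine (5442 pts).
Full order: Reyes, Lund, Lindqvist, Andersen, Takahashi, Romero, Haddad, Fontaine.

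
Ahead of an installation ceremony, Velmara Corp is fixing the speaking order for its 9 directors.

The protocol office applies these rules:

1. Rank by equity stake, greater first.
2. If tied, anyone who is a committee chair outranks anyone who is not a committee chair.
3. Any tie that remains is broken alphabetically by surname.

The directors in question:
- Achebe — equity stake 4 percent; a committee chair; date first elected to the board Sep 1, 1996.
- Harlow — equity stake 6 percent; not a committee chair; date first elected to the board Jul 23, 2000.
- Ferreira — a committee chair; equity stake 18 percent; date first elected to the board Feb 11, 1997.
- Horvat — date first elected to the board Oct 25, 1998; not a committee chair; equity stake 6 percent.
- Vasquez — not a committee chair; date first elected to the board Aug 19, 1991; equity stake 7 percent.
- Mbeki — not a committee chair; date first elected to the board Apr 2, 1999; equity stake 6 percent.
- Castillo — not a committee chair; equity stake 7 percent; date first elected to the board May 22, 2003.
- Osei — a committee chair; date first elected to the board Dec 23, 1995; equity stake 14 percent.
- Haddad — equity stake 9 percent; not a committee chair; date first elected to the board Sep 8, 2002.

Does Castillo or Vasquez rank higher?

Castillo

By equity stake (higher first): Ferreira (18 percent); then Osei (14 percent); then Haddad (9 percent); then Castillo and Vasquez (both 7 percent); then Harlow, Horvat and Mbeki (each 6 percent); then Achebe (4 percent).
Castillo and Vasquez are each not a committee chair, so the next rule applies.
Among Castillo and Vasquez, alphabetically by surname: Castillo before Vasquez.
Harlow, Horvat and Mbeki are each not a committee chair, so the next rule applies.
Among Harlow, Horvat and Mbeki, alphabetically by surname: Harlow before Horvat before Mbeki.
So Castillo takes precedence.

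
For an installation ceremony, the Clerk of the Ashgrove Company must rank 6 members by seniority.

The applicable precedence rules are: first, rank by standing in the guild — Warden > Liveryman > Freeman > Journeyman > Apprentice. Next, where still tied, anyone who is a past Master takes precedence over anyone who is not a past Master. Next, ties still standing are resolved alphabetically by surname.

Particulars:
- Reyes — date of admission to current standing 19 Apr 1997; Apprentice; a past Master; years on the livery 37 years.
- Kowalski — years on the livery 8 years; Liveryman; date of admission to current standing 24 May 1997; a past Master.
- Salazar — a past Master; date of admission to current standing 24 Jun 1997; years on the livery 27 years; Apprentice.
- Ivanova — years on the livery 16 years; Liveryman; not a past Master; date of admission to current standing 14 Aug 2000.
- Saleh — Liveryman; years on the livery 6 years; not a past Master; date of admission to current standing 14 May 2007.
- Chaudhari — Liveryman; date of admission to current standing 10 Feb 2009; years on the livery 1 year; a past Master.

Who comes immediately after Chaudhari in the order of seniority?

By standing in the guild: Chaudhari, Kowalski, Ivanova and Saleh (Liveryman); then Reyes and Salazar (Apprentice).
Among Chaudhari, Kowalski, Ivanova and Saleh, a past Master before not a past Master: Chaudhari and Kowalski (a past Master) before Ivanova and Saleh (not a past Master).
Among Chaudhari and Kowalski, alphabetically by surname: Chaudhari before Kowalski.
Among Ivanova and Saleh, alphabetically by surname: Ivanova before Saleh.
Reyes and Salazar are each a past Master, so the next rule applies.
Among Reyes and Salazar, alphabetically by surname: Reyes before Salazar.
Order: Chaudhari, Kowalski, Ivanova, Saleh, Reyes, Salazar.

Kowalski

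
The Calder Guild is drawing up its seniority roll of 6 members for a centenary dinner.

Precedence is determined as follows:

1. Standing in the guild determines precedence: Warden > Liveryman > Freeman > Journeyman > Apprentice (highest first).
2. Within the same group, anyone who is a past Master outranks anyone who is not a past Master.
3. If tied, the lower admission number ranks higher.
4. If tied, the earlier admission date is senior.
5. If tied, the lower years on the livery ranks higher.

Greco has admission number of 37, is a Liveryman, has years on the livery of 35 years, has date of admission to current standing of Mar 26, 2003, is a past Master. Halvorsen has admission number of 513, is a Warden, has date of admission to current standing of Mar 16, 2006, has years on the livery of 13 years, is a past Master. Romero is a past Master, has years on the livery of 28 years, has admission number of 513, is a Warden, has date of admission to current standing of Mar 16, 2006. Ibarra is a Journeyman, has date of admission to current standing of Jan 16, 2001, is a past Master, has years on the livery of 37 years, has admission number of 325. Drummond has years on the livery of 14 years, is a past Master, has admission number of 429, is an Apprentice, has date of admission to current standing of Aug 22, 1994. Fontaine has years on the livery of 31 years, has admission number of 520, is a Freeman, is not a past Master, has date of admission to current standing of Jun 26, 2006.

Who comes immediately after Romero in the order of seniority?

By standing in the guild: Halvorsen and Romero (Warden); then Greco (Liveryman); then Fontaine (Freeman); then Ibarra (Journeyman); then Drummond (Apprentice).
Halvorsen and Romero are each a past Master, so the next rule applies.
Halvorsen and Romero both have admission number 513, so the next rule applies.
Halvorsen and Romero both have date of admission to current standing Mar 16, 2006, so the next rule applies.
Among Halvorsen and Romero, by years on the livery (lower first): Halvorsen (13 years) before Romero (28 years).
Order: Halvorsen, Romero, Greco, Fontaine, Ibarra, Drummond.

Greco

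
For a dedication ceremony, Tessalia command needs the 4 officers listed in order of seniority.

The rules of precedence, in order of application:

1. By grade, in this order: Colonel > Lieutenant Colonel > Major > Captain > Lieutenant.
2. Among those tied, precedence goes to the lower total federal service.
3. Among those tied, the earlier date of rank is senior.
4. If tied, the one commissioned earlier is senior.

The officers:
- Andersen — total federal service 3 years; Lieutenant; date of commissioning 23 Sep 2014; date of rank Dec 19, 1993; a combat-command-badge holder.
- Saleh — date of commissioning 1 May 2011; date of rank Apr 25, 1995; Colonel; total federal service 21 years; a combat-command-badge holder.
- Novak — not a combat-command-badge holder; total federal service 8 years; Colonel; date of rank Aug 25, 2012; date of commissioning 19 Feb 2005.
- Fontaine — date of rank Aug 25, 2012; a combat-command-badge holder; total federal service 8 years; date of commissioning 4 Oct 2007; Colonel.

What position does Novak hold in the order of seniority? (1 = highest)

1

By grade: Novak, Fontaine and Saleh (Colonel); then Andersen (Lieutenant).
Among Novak, Fontaine and Saleh, by total federal service (lower first): Novak and Fontaine (8 years) before Saleh (21 years).
Novak and Fontaine both have date of rank Aug 25, 2012, so the next rule applies.
Among Novak and Fontaine, by date of commissioning (earlier first): Novak (19 Feb 2005) before Fontaine (4 Oct 2007).
Order: Novak, Fontaine, Saleh, Andersen. So position 1.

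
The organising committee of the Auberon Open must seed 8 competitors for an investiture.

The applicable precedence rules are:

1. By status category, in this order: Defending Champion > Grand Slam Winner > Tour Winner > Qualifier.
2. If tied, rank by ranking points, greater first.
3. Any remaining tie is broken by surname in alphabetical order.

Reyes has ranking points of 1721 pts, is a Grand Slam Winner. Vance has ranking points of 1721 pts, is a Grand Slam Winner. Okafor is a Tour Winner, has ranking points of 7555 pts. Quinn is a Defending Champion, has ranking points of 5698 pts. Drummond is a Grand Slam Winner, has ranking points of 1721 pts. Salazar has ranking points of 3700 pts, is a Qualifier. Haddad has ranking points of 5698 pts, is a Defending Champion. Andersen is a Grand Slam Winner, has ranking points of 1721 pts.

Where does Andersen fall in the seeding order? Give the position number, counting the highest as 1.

3

By status category: Haddad and Quinn (Defending Champion); then Andersen, Drummond, Reyes and Vance (Grand Slam Winner); then Okafor (Tour Winner); then Salazar (Qualifier).
Haddad and Quinn both have ranking points 5698 pts, so the next rule applies.
Among Haddad and Quinn, alphabetically by surname: Haddad before Quinn.
Andersen, Drummond, Reyes and Vance all have ranking points 1721 pts, so the next rule applies.
Among Andersen, Drummond, Reyes and Vance, alphabetically by surname: Andersen before Drummond before Reyes before Vance.
Order: Haddad, Quinn, Andersen, Drummond, Reyes, Vance, Okafor, Salazar. So position 3.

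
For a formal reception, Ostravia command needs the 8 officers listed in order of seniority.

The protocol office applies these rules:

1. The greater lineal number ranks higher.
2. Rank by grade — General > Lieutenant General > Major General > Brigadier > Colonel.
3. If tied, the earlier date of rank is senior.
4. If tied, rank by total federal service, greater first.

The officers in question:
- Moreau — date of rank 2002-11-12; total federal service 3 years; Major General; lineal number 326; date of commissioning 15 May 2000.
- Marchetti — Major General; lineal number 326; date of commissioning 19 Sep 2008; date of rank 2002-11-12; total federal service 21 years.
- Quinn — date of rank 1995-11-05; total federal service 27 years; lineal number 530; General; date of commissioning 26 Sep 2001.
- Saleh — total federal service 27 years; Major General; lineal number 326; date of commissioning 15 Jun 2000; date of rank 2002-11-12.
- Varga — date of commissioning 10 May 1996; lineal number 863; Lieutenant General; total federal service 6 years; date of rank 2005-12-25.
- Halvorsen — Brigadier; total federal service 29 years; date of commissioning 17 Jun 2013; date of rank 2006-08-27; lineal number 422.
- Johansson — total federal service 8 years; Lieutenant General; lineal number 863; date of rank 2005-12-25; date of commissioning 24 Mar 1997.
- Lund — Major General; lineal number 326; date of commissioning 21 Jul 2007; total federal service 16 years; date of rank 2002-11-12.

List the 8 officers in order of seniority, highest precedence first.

By lineal number (higher first): Johansson and Varga (both 863); then Quinn (530); then Halvorsen (422); then Saleh, Marchetti, Lund and Moreau (each 326).
Johansson and Varga are each Lieutenant General, so the next rule applies.
Johansson and Varga both have date of rank 2005-12-25, so the next rule applies.
Among Johansson and Varga, by total federal service (higher first): Johansson (8 years) before Varga (6 years).
Saleh, Marchetti, Lund and Moreau are each Major General, so the next rule applies.
Saleh, Marchetti, Lund and Moreau all have date of rank 2002-11-12, so the next rule applies.
Among Saleh, Marchetti, Lund and Moreau, by total federal service (higher first): Saleh (27 years) before Marchetti (21 years) before Lund (16 years) before Moreau (3 years).
Full order: Johansson, Varga, Quinn, Halvorsen, Saleh, Marchetti, Lund, Moreau.

Johansson, Varga, Quinn, Halvorsen, Saleh, Marchetti, Lund, Moreau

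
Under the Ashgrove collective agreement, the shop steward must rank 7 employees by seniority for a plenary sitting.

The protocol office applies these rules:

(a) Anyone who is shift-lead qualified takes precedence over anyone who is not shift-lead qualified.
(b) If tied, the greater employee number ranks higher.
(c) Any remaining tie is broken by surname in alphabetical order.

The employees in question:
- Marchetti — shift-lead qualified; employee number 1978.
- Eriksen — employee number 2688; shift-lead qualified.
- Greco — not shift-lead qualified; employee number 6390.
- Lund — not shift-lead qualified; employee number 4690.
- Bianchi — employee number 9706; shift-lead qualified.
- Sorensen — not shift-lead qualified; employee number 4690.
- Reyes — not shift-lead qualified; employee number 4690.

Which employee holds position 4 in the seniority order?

Greco

By the first rule: Bianchi, Eriksen and Marchetti (each shift-lead qualified); then Greco, Lund, Reyes and Sorensen (each not shift-lead qualified).
Among Bianchi, Eriksen and Marchetti, by employee number (higher first): Bianchi (9706) before Eriksen (2688) before Marchetti (1978).
Among Greco, Lund, Reyes and Sorensen, by employee number (higher first): Greco (6390) before Lund, Reyes and Sorensen (4690).
Among Lund, Reyes and Sorensen, alphabetically by surname: Lund before Reyes before Sorensen.
Order: Bianchi, Eriksen, Marchetti, Greco, Lund, Reyes, Sorensen.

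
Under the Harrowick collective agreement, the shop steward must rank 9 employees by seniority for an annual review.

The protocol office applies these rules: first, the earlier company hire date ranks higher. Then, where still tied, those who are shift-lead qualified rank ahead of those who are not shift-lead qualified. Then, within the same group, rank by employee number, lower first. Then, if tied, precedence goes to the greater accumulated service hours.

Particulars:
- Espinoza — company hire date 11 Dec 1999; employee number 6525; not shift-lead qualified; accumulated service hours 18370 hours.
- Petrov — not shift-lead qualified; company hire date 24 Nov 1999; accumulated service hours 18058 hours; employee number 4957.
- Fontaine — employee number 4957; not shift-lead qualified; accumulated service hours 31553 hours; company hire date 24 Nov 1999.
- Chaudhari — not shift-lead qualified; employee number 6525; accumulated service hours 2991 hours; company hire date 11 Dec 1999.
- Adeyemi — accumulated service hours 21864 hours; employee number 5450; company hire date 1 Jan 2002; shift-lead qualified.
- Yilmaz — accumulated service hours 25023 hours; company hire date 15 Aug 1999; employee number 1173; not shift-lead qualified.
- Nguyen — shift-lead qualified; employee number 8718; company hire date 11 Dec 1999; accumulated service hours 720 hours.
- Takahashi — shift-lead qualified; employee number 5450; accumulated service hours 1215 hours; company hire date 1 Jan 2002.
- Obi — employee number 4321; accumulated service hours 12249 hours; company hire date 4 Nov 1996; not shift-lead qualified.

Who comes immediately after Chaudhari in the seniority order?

Adeyemi

By company hire date (earlier first): Obi (4 Nov 1996); then Yilmaz (15 Aug 1999); then Fontaine and Petrov (both 24 Nov 1999); then Nguyen, Espinoza and Chaudhari (each 11 Dec 1999); then Adeyemi and Takahashi (both 1 Jan 2002).
Fontaine and Petrov are each not shift-lead qualified, so the next rule applies.
Fontaine and Petrov both have employee number 4957, so the next rule applies.
Among Fontaine and Petrov, by accumulated service hours (higher first): Fontaine (31553 hours) before Petrov (18058 hours).
Among Nguyen, Espinoza and Chaudhari, shift-lead qualified before not shift-lead qualified: Nguyen (shift-lead qualified) before Espinoza and Chaudhari (not shift-lead qualified).
Espinoza and Chaudhari both have employee number 6525, so the next rule applies.
Among Espinoza and Chaudhari, by accumulated service hours (higher first): Espinoza (18370 hours) before Chaudhari (2991 hours).
Adeyemi and Takahashi are each shift-lead qualified, so the next rule applies.
Adeyemi and Takahashi both have employee number 5450, so the next rule applies.
Among Adeyemi and Takahashi, by accumulated service hours (higher first): Adeyemi (21864 hours) before Takahashi (1215 hours).
Order: Obi, Yilmaz, Fontaine, Petrov, Nguyen, Espinoza, Chaudhari, Adeyemi, Takahashi.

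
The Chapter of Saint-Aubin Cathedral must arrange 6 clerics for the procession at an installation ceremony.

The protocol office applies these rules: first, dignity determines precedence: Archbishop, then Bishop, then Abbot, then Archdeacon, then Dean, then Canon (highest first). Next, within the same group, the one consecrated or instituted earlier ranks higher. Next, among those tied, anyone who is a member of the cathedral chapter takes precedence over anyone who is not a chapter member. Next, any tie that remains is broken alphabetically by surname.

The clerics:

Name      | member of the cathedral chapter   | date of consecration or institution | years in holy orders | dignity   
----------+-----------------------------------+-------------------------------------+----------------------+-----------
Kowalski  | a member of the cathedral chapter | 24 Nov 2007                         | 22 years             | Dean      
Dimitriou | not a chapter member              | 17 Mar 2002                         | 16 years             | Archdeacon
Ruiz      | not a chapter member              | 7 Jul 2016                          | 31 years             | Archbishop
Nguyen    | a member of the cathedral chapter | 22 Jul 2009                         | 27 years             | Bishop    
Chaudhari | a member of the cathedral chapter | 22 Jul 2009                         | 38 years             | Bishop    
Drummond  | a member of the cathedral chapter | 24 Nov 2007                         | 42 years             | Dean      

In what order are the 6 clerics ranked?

Ruiz, Chaudhari, Nguyen, Dimitriou, Drummond, Kowalski

By dignity: Ruiz (Archbishop); then Chaudhari and Nguyen (Bishop); then Dimitriou (Archdeacon); then Drummond and Kowalski (Dean).
Chaudhari and Nguyen both have date of consecration or institution 22 Jul 2009, so the next rule applies.
Chaudhari and Nguyen are each a member of the cathedral chapter, so the next rule applies.
Among Chaudhari and Nguyen, alphabetically by surname: Chaudhari before Nguyen.
Drummond and Kowalski both have date of consecration or institution 24 Nov 2007, so the next rule applies.
Drummond and Kowalski are each a member of the cathedral chapter, so the next rule applies.
Among Drummond and Kowalski, alphabetically by surname: Drummond before Kowalski.
Full order: Ruiz, Chaudhari, Nguyen, Dimitriou, Drummond, Kowalski.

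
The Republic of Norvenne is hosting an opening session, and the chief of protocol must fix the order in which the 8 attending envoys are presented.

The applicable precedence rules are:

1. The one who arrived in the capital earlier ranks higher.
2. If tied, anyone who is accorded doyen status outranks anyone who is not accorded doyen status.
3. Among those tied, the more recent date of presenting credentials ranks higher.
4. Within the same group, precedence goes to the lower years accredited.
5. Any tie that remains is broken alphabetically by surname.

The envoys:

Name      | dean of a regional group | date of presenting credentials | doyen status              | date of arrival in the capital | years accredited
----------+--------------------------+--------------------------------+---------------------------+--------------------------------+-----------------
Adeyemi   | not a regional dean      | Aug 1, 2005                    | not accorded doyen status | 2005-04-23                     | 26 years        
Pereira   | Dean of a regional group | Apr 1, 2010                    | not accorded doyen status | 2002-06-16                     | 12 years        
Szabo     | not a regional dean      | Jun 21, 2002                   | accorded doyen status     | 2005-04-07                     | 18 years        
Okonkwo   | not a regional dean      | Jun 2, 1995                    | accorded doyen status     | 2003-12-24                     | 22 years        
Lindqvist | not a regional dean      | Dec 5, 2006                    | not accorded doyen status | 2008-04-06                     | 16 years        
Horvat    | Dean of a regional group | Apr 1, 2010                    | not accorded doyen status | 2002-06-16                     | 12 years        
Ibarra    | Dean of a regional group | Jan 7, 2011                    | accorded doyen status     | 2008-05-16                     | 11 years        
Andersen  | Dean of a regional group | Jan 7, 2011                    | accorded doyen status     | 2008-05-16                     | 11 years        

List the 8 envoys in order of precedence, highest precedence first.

Horvat, Pereira, Okonkwo, Szabo, Adeyemi, Lindqvist, Andersen, Ibarra

By date of arrival in the capital (earlier first): Horvat and Pereira (both 2002-06-16); then Okonkwo (2003-12-24); then Szabo (2005-04-07); then Adeyemi (2005-04-23); then Lindqvist (2008-04-06); then Andersen and Ibarra (both 2008-05-16).
Horvat and Pereira are each not accorded doyen status, so the next rule applies.
Horvat and Pereira both have date of presenting credentials Apr 1, 2010, so the next rule applies.
Horvat and Pereira both have years accredited 12 years, so the next rule applies.
Among Horvat and Pereira, alphabetically by surname: Horvat before Pereira.
Andersen and Ibarra are each accorded doyen status, so the next rule applies.
Andersen and Ibarra both have date of presenting credentials Jan 7, 2011, so the next rule applies.
Andersen and Ibarra both have years accredited 11 years, so the next rule applies.
Among Andersen and Ibarra, alphabetically by surname: Andersen before Ibarra.
Full order: Horvat, Pereira, Okonkwo, Szabo, Adeyemi, Lindqvist, Andersen, Ibarra.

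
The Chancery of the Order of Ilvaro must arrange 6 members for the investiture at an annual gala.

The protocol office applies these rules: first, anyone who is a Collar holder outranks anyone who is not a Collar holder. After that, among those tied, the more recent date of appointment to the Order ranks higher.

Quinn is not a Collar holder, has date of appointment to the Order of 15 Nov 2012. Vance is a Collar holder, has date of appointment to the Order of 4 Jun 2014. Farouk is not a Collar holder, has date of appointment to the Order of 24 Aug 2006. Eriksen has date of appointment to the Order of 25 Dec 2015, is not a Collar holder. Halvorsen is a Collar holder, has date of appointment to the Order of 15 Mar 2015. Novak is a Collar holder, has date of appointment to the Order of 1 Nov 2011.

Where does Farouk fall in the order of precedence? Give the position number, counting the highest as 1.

By the first rule: Halvorsen, Vance and Novak (each a Collar holder); then Eriksen, Quinn and Farouk (each not a Collar holder).
Among Halvorsen, Vance and Novak, by date of appointment to the Order (later first): Halvorsen (15 Mar 2015) before Vance (4 Jun 2014) before Novak (1 Nov 2011).
Among Eriksen, Quinn and Farouk, by date of appointment to the Order (later first): Eriksen (25 Dec 2015) before Quinn (15 Nov 2012) before Farouk (24 Aug 2006).
Order: Halvorsen, Vance, Novak, Eriksen, Quinn, Farouk. So position 6.

6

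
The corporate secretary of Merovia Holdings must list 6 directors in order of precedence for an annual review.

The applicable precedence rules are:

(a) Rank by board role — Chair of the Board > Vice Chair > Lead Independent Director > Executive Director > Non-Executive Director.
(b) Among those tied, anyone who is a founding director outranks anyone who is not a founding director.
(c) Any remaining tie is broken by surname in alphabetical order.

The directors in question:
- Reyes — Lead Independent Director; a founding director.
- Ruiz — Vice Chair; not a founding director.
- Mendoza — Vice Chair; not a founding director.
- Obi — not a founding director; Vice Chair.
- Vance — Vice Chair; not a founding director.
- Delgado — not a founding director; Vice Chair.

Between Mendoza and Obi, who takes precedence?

Mendoza

By board role: Delgado, Mendoza, Obi, Ruiz and Vance (Vice Chair); then Reyes (Lead Independent Director).
Delgado, Mendoza, Obi, Ruiz and Vance are each not a founding director, so the next rule applies.
Among Delgado, Mendoza, Obi, Ruiz and Vance, alphabetically by surname: Delgado before Mendoza before Obi before Ruiz before Vance.
So Mendoza takes precedence.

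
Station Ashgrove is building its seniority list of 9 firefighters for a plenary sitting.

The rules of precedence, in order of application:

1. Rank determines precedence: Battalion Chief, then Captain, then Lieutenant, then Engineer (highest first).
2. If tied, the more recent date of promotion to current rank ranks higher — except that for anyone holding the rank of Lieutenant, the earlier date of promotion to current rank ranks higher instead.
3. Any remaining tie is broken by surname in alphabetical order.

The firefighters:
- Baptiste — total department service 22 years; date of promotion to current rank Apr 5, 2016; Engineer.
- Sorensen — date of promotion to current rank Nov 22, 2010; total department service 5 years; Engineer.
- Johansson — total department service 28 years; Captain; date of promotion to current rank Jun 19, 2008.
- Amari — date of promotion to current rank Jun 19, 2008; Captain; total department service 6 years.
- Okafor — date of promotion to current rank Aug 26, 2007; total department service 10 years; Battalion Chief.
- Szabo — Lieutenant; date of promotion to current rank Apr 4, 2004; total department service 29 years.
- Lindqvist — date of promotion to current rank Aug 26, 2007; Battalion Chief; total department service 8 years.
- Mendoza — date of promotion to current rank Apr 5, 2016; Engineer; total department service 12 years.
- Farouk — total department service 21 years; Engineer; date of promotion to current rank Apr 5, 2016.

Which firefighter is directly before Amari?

Okafor

By rank: Lindqvist and Okafor (Battalion Chief); then Amari and Johansson (Captain); then Szabo (Lieutenant); then Baptiste, Farouk, Mendoza and Sorensen (Engineer).
Lindqvist and Okafor both have date of promotion to current rank Aug 26, 2007, so the next rule applies.
Among Lindqvist and Okafor, alphabetically by surname: Lindqvist before Okafor.
Amari and Johansson both have date of promotion to current rank Jun 19, 2008, so the next rule applies.
Among Amari and Johansson, alphabetically by surname: Amari before Johansson.
Among Baptiste, Farouk, Mendoza and Sorensen, by date of promotion to current rank (later first): Baptiste, Farouk and Mendoza (Apr 5, 2016) before Sorensen (Nov 22, 2010).
Among Baptiste, Farouk and Mendoza, alphabetically by surname: Baptiste before Farouk before Mendoza.
Order: Lindqvist, Okafor, Amari, Johansson, Szabo, Baptiste, Farouk, Mendoza, Sorensen.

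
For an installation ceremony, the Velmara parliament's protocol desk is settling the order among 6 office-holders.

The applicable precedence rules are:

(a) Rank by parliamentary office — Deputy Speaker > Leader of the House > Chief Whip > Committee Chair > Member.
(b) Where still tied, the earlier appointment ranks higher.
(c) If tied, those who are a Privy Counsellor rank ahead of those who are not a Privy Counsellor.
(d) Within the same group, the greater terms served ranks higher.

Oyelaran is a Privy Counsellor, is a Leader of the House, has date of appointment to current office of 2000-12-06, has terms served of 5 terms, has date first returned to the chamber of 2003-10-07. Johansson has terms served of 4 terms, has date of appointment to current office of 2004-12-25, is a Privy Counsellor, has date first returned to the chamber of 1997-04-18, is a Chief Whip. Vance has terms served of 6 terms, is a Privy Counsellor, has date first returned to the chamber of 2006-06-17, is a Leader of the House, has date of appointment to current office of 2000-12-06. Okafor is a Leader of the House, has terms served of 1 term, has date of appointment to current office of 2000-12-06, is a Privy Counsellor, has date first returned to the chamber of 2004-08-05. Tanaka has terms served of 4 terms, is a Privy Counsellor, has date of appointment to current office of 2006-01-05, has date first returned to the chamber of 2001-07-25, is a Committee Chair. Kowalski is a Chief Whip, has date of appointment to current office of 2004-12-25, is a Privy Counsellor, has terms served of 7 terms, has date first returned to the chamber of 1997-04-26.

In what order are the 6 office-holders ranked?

By parliamentary office: Vance, Oyelaran and Okafor (Leader of the House); then Kowalski and Johansson (Chief Whip); then Tanaka (Committee Chair).
Vance, Oyelaran and Okafor all have date of appointment to current office 2000-12-06, so the next rule applies.
Vance, Oyelaran and Okafor are each a Privy Counsellor, so the next rule applies.
Among Vance, Oyelaran and Okafor, by terms served (higher first): Vance (6 terms) before Oyelaran (5 terms) before Okafor (1 term).
Kowalski and Johansson both have date of appointment to current office 2004-12-25, so the next rule applies.
Kowalski and Johansson are each a Privy Counsellor, so the next rule applies.
Among Kowalski and Johansson, by terms served (higher first): Kowalski (7 terms) before Johansson (4 terms).
Full order: Vance, Oyelaran, Okafor, Kowalski, Johansson, Tanaka.

Vance, Oyelaran, Okafor, Kowalski, Johansson, Tanaka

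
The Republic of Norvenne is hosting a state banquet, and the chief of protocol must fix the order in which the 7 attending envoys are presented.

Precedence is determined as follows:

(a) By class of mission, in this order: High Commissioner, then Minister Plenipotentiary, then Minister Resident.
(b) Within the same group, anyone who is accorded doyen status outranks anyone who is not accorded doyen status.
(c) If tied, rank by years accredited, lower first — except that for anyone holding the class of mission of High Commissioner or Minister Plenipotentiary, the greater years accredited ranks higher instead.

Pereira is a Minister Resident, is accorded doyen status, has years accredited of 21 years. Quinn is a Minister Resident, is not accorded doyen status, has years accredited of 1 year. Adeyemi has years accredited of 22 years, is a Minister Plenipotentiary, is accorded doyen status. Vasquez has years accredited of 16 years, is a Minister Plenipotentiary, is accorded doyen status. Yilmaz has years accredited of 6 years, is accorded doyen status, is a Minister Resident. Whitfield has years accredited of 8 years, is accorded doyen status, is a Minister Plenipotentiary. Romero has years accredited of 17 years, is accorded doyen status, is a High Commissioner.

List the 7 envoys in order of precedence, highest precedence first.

Romero, Adeyemi, Vasquez, Whitfield, Yilmaz, Pereira, Quinn

By class of mission: Romero (High Commissioner); then Adeyemi, Vasquez and Whitfield (Minister Plenipotentiary); then Yilmaz, Pereira and Quinn (Minister Resident).
Adeyemi, Vasquez and Whitfield are each accorded doyen status, so the next rule applies.
Among Adeyemi, Vasquez and Whitfield, by years accredited (higher first) (reversed rule for this group): Adeyemi (22 years) before Vasquez (16 years) before Whitfield (8 years).
Among Yilmaz, Pereira and Quinn, accorded doyen status before not accorded doyen status: Yilmaz and Pereira (accorded doyen status) before Quinn (not accorded doyen status).
Among Yilmaz and Pereira, by years accredited (lower first): Yilmaz (6 years) before Pereira (21 years).
Full order: Romero, Adeyemi, Vasquez, Whitfield, Yilmaz, Pereira, Quinn.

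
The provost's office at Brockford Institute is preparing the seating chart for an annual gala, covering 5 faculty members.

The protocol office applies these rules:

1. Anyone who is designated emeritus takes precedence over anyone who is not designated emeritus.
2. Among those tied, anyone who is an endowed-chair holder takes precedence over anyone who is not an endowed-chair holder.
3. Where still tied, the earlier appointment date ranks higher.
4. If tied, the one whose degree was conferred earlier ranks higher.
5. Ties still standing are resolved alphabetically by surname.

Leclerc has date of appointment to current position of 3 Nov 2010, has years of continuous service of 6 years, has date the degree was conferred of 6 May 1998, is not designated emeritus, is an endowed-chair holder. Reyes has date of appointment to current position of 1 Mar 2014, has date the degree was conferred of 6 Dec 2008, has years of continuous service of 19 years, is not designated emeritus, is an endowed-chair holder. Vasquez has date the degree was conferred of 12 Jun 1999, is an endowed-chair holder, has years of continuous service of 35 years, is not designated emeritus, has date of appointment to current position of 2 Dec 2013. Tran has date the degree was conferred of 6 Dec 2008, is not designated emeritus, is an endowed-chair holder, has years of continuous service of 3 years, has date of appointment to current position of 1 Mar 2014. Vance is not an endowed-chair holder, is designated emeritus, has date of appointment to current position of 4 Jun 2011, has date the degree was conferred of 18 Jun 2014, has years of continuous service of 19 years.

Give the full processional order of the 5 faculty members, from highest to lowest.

By the first rule: Vance (designated emeritus); then Leclerc, Vasquez, Reyes and Tran (each not designated emeritus).
Leclerc, Vasquez, Reyes and Tran are each an endowed-chair holder, so the next rule applies.
Among Leclerc, Vasquez, Reyes and Tran, by date of appointment to current position (earlier first): Leclerc (3 Nov 2010) before Vasquez (2 Dec 2013) before Reyes and Tran (1 Mar 2014).
Reyes and Tran both have date the degree was conferred 6 Dec 2008, so the next rule applies.
Among Reyes and Tran, alphabetically by surname: Reyes before Tran.
Full order: Vance, Leclerc, Vasquez, Reyes, Tran.

Vance, Leclerc, Vasquez, Reyes, Tran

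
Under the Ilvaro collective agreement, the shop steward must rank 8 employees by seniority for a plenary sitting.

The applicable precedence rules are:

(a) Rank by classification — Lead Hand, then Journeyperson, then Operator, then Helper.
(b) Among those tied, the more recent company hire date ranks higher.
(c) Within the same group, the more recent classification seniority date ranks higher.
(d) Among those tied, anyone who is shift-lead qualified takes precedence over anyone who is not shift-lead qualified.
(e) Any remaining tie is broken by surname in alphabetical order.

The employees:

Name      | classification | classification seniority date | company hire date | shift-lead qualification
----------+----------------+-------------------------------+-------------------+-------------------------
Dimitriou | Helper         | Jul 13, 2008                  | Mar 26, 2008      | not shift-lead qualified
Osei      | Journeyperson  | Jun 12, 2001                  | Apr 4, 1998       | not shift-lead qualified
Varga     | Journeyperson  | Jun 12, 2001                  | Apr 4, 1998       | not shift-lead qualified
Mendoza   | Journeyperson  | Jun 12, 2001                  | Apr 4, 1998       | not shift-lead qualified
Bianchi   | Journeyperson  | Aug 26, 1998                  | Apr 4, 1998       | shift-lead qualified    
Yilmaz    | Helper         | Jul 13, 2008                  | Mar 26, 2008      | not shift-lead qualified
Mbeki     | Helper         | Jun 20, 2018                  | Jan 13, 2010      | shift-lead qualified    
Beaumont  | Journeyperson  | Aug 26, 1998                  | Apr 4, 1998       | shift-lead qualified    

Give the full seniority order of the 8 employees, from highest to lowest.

By classification: Mendoza, Osei, Varga, Beaumont and Bianchi (Journeyperson); then Mbeki, Dimitriou and Yilmaz (Helper).
Mendoza, Osei, Varga, Beaumont and Bianchi all have company hire date Apr 4, 1998, so the next rule applies.
Among Mendoza, Osei, Varga, Beaumont and Bianchi, by classification seniority date (later first): Mendoza, Osei and Varga (Jun 12, 2001) before Beaumont and Bianchi (Aug 26, 1998).
Mendoza, Osei and Varga are each not shift-lead qualified, so the next rule applies.
Among Mendoza, Osei and Varga, alphabetically by surname: Mendoza before Osei before Varga.
Beaumont and Bianchi are each shift-lead qualified, so the next rule applies.
Among Beaumont and Bianchi, alphabetically by surname: Beaumont before Bianchi.
Among Mbeki, Dimitriou and Yilmaz, by company hire date (later first): Mbeki (Jan 13, 2010) before Dimitriou and Yilmaz (Mar 26, 2008).
Dimitriou and Yilmaz both have classification seniority date Jul 13, 2008, so the next rule applies.
Dimitriou and Yilmaz are each not shift-lead qualified, so the next rule applies.
Among Dimitriou and Yilmaz, alphabetically by surname: Dimitriou before Yilmaz.
Full order: Mendoza, Osei, Varga, Beaumont, Bianchi, Mbeki, Dimitriou, Yilmaz.

Mendoza, Osei, Varga, Beaumont, Bianchi, Mbeki, Dimitriou, Yilmaz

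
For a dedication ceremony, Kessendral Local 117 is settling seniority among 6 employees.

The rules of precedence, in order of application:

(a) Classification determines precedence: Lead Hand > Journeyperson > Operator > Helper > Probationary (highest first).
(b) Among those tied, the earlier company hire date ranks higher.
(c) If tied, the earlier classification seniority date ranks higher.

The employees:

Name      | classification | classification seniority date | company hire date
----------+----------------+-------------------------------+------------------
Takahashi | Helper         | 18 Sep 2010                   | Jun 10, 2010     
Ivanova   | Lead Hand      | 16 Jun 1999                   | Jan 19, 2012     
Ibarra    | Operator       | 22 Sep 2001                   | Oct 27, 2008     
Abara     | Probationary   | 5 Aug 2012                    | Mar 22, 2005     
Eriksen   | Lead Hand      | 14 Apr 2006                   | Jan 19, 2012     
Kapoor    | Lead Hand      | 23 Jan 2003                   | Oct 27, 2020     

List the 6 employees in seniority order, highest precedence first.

By classification: Ivanova, Eriksen and Kapoor (Lead Hand); then Ibarra (Operator); then Takahashi (Helper); then Abara (Probationary).
Among Ivanova, Eriksen and Kapoor, by company hire date (earlier first): Ivanova and Eriksen (Jan 19, 2012) before Kapoor (Oct 27, 2020).
Among Ivanova and Eriksen, by classification seniority date (earlier first): Ivanova (16 Jun 1999) before Eriksen (14 Apr 2006).
Full order: Ivanova, Eriksen, Kapoor, Ibarra, Takahashi, Abara.

Ivanova, Eriksen, Kapoor, Ibarra, Takahashi, Abara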